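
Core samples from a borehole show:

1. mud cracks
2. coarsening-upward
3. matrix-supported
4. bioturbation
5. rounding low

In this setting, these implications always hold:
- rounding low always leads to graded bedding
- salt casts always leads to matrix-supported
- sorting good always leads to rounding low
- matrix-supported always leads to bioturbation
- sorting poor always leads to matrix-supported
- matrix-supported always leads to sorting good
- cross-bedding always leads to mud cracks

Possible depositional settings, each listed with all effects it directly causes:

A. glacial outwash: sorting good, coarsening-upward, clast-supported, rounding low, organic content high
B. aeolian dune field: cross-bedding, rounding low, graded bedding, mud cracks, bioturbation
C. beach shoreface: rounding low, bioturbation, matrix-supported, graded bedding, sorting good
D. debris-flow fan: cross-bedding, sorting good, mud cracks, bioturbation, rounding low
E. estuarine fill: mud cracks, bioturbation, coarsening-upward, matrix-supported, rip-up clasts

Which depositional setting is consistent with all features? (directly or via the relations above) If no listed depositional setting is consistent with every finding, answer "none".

Checking each candidate against the observations:
(A) glacial outwash — mud cracks NO; coarsening-upward yes; matrix-supported NO; bioturbation NO; rounding low yes
(B) aeolian dune field — mud cracks yes; coarsening-upward NO; matrix-supported NO; bioturbation yes; rounding low yes
(C) beach shoreface — does not account for mud cracks, coarsening-upward
(D) debris-flow fan — mud cracks yes; coarsening-upward NO; matrix-supported NO; bioturbation yes; rounding low yes
(E) estuarine fill — mud cracks yes; coarsening-upward yes; matrix-supported yes; bioturbation yes; rounding low yes (via matrix-supported → sorting good → rounding low)
(E) is the only candidate with no mismatches.

E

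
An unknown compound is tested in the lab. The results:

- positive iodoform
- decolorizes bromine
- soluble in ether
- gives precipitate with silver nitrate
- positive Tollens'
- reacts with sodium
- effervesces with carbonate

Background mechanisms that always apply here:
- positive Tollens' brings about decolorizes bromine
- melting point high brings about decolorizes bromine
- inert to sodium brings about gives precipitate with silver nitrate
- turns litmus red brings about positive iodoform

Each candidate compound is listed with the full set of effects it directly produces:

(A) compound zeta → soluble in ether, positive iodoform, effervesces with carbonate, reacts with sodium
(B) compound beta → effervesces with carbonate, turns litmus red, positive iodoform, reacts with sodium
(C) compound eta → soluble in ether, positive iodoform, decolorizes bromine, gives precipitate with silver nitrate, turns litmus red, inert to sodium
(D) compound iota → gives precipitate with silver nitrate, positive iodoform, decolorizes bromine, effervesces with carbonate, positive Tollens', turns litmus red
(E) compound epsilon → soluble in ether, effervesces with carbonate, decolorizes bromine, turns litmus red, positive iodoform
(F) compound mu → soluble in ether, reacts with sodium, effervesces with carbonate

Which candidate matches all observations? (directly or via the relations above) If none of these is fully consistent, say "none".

none

Per-candidate check:
(A) compound zeta — does not account for decolorizes bromine, gives precipitate with silver nitrate, positive Tollens'
(B) compound beta — positive iodoform ✓; decolorizes bromine ✗; soluble in ether ✗; gives precipitate with silver nitrate ✗; positive Tollens' ✗; reacts with sodium ✓; effervesces with carbonate ✓
(C) compound eta — positive iodoform ✓; decolorizes bromine ✓; soluble in ether ✓; gives precipitate with silver nitrate ✓; positive Tollens' ✗; reacts with sodium ✗; effervesces with carbonate ✗
(D) compound iota — does not account for soluble in ether, reacts with sodium
(E) compound epsilon — does not account for gives precipitate with silver nitrate, positive Tollens', reacts with sodium
(F) compound mu — does not account for positive iodoform, decolorizes bromine, gives precipitate with silver nitrate, positive Tollens'
None of the listed candidates fits everything.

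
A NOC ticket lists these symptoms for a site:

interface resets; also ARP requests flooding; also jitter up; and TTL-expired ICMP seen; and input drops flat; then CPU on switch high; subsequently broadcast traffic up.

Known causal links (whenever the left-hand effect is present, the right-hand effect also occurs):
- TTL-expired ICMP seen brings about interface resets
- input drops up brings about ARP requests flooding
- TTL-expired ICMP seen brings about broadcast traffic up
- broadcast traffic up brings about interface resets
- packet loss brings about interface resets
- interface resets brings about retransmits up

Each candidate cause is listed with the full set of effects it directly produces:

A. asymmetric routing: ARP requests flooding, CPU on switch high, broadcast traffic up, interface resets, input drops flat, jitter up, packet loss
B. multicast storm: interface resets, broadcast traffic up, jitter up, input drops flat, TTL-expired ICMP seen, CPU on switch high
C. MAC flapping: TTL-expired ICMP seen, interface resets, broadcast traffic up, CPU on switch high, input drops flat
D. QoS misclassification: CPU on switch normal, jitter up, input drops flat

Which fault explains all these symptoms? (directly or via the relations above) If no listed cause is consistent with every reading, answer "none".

none

Checking each candidate against the observations:
(A) asymmetric routing — interface resets yes; ARP requests flooding yes; jitter up yes; TTL-expired ICMP seen NO; input drops flat yes; CPU on switch high yes; broadcast traffic up yes
(B) multicast storm — interface resets yes; ARP requests flooding NO; jitter up yes; TTL-expired ICMP seen yes; input drops flat yes; CPU on switch high yes; broadcast traffic up yes
(C) MAC flapping — does not account for ARP requests flooding, jitter up
(D) QoS misclassification — interface resets NO; ARP requests flooding NO; jitter up yes; TTL-expired ICMP seen NO; input drops flat yes; CPU on switch high NO; broadcast traffic up NO
No candidate is consistent with all observations.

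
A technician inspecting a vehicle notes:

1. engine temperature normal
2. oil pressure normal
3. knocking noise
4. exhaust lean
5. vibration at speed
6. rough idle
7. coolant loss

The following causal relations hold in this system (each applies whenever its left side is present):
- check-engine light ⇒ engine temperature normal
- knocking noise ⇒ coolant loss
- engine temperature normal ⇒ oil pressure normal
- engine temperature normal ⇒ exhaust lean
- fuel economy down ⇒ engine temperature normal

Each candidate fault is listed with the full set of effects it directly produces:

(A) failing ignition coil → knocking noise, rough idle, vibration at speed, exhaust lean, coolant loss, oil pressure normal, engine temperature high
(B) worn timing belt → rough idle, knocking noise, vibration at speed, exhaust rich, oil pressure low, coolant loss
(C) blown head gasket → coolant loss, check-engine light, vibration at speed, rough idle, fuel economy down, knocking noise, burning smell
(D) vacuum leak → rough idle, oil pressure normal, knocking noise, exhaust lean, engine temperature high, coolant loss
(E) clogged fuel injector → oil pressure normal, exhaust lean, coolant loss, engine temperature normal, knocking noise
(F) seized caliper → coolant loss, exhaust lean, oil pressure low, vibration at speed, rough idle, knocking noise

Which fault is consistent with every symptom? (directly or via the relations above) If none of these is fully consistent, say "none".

Testing each hypothesis:
(A) failing ignition coil — fails on engine temperature normal (predicts engine temperature high, not engine temperature normal)
(B) worn timing belt — engine temperature normal -; oil pressure normal -; knocking noise +; exhaust lean -; vibration at speed +; rough idle +; coolant loss +
(C) blown head gasket — engine temperature normal + (through fuel economy down → engine temperature normal); oil pressure normal + (through fuel economy down → engine temperature normal → oil pressure normal); knocking noise +; exhaust lean + (through fuel economy down → engine temperature normal → exhaust lean); vibration at speed +; rough idle +; coolant loss +
(D) vacuum leak — fails on engine temperature normal, vibration at speed (predicts engine temperature high, not engine temperature normal)
(E) clogged fuel injector — engine temperature normal +; oil pressure normal +; knocking noise +; exhaust lean +; vibration at speed -; rough idle -; coolant loss +
(F) seized caliper — fails on engine temperature normal, oil pressure normal (predicts oil pressure low, not oil pressure normal)
(C) alone accounts for all the evidence.

C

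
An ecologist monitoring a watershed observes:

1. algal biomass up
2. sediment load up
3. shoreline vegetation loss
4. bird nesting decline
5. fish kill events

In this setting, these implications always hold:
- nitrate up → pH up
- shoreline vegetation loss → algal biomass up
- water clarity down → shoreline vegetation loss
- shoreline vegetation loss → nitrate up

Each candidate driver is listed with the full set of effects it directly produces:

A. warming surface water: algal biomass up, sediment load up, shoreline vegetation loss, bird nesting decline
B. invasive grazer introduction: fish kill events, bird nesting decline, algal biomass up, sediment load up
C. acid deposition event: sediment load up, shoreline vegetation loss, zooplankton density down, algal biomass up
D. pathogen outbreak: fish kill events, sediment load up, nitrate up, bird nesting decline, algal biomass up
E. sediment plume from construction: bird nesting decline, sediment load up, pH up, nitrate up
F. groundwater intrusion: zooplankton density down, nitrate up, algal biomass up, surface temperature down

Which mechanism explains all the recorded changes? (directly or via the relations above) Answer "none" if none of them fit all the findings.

none

Testing each hypothesis:
(A) warming surface water — algal biomass up ✓; sediment load up ✓; shoreline vegetation loss ✓; bird nesting decline ✓; fish kill events ✗
(B) invasive grazer introduction — does not account for shoreline vegetation loss
(C) acid deposition event — algal biomass up ✓; sediment load up ✓; shoreline vegetation loss ✓; bird nesting decline ✗; fish kill events ✗
(D) pathogen outbreak — does not account for shoreline vegetation loss
(E) sediment plume from construction — algal biomass up ✗; sediment load up ✓; shoreline vegetation loss ✗; bird nesting decline ✓; fish kill events ✗
(F) groundwater intrusion — algal biomass up ✓; sediment load up ✗; shoreline vegetation loss ✗; bird nesting decline ✗; fish kill events ✗
None of the listed candidates fits everything.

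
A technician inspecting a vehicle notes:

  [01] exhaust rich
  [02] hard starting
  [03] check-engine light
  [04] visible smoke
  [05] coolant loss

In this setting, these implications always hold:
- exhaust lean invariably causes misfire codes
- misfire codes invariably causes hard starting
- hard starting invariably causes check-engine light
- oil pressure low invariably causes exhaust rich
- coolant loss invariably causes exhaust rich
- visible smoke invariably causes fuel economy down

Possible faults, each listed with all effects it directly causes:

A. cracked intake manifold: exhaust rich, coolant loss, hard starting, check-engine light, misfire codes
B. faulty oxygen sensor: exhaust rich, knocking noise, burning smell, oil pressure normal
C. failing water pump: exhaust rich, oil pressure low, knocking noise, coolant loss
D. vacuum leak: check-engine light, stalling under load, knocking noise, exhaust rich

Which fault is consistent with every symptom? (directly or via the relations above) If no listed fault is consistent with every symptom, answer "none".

Per-candidate check:
(A) cracked intake manifold — exhaust rich match; hard starting match; check-engine light match; visible smoke miss; coolant loss match
(B) faulty oxygen sensor — exhaust rich match; hard starting miss; check-engine light miss; visible smoke miss; coolant loss miss
(C) failing water pump — exhaust rich match; hard starting miss; check-engine light miss; visible smoke miss; coolant loss match
(D) vacuum leak — does not account for hard starting, visible smoke, coolant loss
None of the listed candidates fits everything.

none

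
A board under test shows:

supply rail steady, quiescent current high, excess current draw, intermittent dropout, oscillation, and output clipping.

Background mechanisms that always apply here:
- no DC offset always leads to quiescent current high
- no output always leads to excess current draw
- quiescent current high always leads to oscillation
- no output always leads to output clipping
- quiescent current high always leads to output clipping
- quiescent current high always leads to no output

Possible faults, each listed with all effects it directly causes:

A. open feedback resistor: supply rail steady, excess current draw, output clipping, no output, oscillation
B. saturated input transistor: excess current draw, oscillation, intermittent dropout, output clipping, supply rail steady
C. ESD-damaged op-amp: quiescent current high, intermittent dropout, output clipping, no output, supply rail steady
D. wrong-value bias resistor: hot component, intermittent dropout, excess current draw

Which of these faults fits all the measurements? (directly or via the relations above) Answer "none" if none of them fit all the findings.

Testing each hypothesis:
(A) open feedback resistor — supply rail steady match; quiescent current high miss; excess current draw match; intermittent dropout miss; oscillation match; output clipping match
(B) saturated input transistor — supply rail steady match; quiescent current high miss; excess current draw match; intermittent dropout match; oscillation match; output clipping match
(C) ESD-damaged op-amp — accounts for every observation (excess current draw by no output → excess current draw)
(D) wrong-value bias resistor — supply rail steady miss; quiescent current high miss; excess current draw match; intermittent dropout match; oscillation miss; output clipping miss
Only (C) is consistent with every observation.

C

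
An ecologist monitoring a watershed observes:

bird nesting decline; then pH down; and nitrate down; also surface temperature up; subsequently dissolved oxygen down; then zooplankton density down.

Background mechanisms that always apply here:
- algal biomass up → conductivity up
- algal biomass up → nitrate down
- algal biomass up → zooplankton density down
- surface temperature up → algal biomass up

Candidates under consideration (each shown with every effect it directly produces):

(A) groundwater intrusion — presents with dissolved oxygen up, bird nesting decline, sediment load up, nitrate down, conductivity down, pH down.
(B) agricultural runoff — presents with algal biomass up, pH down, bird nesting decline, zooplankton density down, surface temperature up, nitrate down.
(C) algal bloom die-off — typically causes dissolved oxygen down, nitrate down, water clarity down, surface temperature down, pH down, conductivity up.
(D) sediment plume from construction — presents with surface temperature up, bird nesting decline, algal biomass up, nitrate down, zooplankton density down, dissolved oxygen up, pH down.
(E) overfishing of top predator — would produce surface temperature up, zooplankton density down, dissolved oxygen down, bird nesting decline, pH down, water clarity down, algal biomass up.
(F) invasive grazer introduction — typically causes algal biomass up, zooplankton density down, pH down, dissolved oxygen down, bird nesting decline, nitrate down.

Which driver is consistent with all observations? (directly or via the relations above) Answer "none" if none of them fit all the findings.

For each candidate, compare predicted effects to what was observed:
(A) groundwater intrusion — bird nesting decline match; pH down match; nitrate down match; surface temperature up miss; dissolved oxygen down miss; zooplankton density down miss
(B) agricultural runoff — bird nesting decline match; pH down match; nitrate down match; surface temperature up match; dissolved oxygen down miss; zooplankton density down match
(C) algal bloom die-off — bird nesting decline miss; pH down match; nitrate down match; surface temperature up miss; dissolved oxygen down match; zooplankton density down miss
(D) sediment plume from construction — bird nesting decline match; pH down match; nitrate down match; surface temperature up match; dissolved oxygen down miss; zooplankton density down match
(E) overfishing of top predator — accounts for every observation (nitrate down by algal biomass up → nitrate down)
(F) invasive grazer introduction — bird nesting decline match; pH down match; nitrate down match; surface temperature up miss; dissolved oxygen down match; zooplankton density down match
Only (E) is consistent with every observation.

E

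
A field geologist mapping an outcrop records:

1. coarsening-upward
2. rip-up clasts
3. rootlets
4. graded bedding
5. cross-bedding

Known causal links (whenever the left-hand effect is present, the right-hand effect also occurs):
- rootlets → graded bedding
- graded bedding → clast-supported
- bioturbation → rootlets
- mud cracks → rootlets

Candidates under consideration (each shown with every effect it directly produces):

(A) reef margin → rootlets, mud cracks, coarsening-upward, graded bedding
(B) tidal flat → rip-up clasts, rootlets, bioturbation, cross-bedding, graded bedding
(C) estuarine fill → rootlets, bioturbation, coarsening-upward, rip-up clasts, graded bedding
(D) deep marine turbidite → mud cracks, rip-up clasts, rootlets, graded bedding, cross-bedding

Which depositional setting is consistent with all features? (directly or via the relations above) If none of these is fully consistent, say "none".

none

Per-candidate check:
(A) reef margin — coarsening-upward match; rip-up clasts miss; rootlets match; graded bedding match; cross-bedding miss
(B) tidal flat — coarsening-upward miss; rip-up clasts match; rootlets match; graded bedding match; cross-bedding match
(C) estuarine fill — coarsening-upward match; rip-up clasts match; rootlets match; graded bedding match; cross-bedding miss
(D) deep marine turbidite — does not account for coarsening-upward
No candidate is consistent with all observations.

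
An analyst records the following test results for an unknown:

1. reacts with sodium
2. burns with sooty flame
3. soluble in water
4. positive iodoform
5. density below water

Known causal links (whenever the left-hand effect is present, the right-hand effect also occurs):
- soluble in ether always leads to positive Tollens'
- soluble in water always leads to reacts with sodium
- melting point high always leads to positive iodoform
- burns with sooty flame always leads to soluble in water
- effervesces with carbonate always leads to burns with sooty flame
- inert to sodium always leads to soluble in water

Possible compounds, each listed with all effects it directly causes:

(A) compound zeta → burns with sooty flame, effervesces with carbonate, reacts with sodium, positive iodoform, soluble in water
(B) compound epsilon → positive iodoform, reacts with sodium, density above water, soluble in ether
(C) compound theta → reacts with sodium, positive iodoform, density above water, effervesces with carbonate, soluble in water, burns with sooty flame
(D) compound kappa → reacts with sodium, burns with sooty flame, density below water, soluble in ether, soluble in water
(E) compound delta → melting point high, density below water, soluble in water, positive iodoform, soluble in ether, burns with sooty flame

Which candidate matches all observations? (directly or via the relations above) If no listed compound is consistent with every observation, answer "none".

For each candidate, compare predicted effects to what was observed:
(A) compound zeta — reacts with sodium match; burns with sooty flame match; soluble in water match; positive iodoform match; density below water miss
(B) compound epsilon — reacts with sodium match; burns with sooty flame miss; soluble in water miss; positive iodoform match; density below water miss
(C) compound theta — reacts with sodium match; burns with sooty flame match; soluble in water match; positive iodoform match; density below water miss
(D) compound kappa — reacts with sodium match; burns with sooty flame match; soluble in water match; positive iodoform miss; density below water match
(E) compound delta — accounts for every observation (reacts with sodium via soluble in water → reacts with sodium)
(E) is the only candidate with no mismatches.

E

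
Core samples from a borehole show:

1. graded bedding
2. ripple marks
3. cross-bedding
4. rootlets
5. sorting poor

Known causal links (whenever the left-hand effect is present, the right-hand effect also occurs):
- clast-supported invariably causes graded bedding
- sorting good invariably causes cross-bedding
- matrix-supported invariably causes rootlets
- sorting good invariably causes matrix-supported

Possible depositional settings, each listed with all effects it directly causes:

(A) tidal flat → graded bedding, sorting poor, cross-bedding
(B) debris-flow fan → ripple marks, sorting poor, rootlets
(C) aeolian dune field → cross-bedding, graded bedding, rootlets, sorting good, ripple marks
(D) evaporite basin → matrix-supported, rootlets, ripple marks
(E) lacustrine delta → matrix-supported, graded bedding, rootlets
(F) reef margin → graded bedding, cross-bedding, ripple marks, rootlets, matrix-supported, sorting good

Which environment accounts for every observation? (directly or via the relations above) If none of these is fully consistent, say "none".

none

Per-candidate check:
(A) tidal flat — graded bedding yes; ripple marks NO; cross-bedding yes; rootlets NO; sorting poor yes
(B) debris-flow fan — graded bedding NO; ripple marks yes; cross-bedding NO; rootlets yes; sorting poor yes
(C) aeolian dune field — graded bedding yes; ripple marks yes; cross-bedding yes; rootlets yes; sorting poor NO
(D) evaporite basin — does not account for graded bedding, cross-bedding, sorting poor
(E) lacustrine delta — does not account for ripple marks, cross-bedding, sorting poor
(F) reef margin — fails on sorting poor (predicts sorting good, not sorting poor)
None of the listed candidates fits everything.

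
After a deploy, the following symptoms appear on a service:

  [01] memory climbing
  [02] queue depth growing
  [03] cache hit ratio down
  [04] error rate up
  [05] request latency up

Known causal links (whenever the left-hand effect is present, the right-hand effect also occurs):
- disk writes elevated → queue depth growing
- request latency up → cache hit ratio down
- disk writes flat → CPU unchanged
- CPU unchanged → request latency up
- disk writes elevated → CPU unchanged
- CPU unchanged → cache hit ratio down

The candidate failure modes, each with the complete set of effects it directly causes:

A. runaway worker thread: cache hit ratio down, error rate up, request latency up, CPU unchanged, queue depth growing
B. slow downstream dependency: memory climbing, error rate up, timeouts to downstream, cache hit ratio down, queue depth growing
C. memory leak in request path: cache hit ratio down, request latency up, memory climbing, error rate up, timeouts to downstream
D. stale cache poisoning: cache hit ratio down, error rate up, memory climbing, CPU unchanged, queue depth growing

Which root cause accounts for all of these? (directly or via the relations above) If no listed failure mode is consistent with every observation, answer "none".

D

Checking each candidate against the observations:
(A) runaway worker thread — memory climbing -; queue depth growing +; cache hit ratio down +; error rate up +; request latency up +
(B) slow downstream dependency — does not account for request latency up
(C) memory leak in request path — does not account for queue depth growing
(D) stale cache poisoning — accounts for every observation (request latency up via CPU unchanged → request latency up)
(D) is the only candidate with no mismatches.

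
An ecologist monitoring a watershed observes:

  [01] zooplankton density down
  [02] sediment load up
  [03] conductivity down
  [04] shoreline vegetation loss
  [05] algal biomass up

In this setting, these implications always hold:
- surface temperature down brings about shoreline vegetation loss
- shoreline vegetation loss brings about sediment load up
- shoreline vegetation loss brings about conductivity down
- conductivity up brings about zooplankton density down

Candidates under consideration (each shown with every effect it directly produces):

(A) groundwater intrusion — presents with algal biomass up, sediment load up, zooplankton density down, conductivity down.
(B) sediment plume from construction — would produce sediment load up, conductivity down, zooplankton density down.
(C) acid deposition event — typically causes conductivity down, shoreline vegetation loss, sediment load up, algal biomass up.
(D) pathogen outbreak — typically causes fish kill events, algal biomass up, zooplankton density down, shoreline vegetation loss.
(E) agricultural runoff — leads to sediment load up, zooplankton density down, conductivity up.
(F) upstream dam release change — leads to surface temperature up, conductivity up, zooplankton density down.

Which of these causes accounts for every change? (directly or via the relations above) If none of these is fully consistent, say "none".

D

Per-candidate check:
(A) groundwater intrusion — does not account for shoreline vegetation loss
(B) sediment plume from construction — does not account for shoreline vegetation loss, algal biomass up
(C) acid deposition event — zooplankton density down ✗; sediment load up ✓; conductivity down ✓; shoreline vegetation loss ✓; algal biomass up ✓
(D) pathogen outbreak — accounts for every observation (sediment load up by shoreline vegetation loss → sediment load up)
(E) agricultural runoff — fails on conductivity down, shoreline vegetation loss, algal biomass up (predicts conductivity up, not conductivity down)
(F) upstream dam release change — fails on sediment load up, conductivity down, shoreline vegetation loss, algal biomass up (predicts conductivity up, not conductivity down)
Only (D) is consistent with every observation.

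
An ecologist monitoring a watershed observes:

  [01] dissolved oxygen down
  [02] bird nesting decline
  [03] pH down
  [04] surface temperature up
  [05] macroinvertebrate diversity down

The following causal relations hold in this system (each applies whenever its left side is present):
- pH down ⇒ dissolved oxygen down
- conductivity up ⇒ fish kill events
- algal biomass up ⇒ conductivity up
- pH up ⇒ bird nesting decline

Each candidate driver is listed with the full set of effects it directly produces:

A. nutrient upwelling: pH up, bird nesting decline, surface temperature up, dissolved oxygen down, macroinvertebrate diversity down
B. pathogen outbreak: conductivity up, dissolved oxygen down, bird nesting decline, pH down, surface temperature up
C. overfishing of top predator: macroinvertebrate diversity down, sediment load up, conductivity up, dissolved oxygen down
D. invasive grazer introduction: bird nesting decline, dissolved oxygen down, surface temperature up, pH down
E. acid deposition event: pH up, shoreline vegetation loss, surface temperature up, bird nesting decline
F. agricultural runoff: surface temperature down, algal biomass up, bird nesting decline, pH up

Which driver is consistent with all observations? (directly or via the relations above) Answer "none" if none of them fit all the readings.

none

Testing each hypothesis:
(A) nutrient upwelling — dissolved oxygen down match; bird nesting decline match; pH down miss; surface temperature up match; macroinvertebrate diversity down match
(B) pathogen outbreak — does not account for macroinvertebrate diversity down
(C) overfishing of top predator — does not account for bird nesting decline, pH down, surface temperature up
(D) invasive grazer introduction — does not account for macroinvertebrate diversity down
(E) acid deposition event — dissolved oxygen down miss; bird nesting decline match; pH down miss; surface temperature up match; macroinvertebrate diversity down miss
(F) agricultural runoff — fails on dissolved oxygen down, pH down, surface temperature up, macroinvertebrate diversity down (predicts pH up, not pH down; predicts surface temperature down, not surface temperature up)
No candidate is consistent with all observations.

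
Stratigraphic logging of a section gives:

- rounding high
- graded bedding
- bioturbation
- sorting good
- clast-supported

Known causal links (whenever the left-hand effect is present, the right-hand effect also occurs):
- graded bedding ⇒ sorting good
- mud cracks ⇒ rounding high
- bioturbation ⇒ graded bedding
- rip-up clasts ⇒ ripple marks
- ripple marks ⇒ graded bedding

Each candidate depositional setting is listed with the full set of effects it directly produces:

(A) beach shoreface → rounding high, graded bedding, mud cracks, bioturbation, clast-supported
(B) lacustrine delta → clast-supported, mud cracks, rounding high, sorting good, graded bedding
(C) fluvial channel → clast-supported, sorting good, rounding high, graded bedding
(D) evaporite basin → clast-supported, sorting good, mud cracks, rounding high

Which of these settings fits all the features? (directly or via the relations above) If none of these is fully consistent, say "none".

For each candidate, compare predicted effects to what was observed:
(A) beach shoreface — accounts for every observation (sorting good via graded bedding → sorting good)
(B) lacustrine delta — does not account for bioturbation
(C) fluvial channel — rounding high yes; graded bedding yes; bioturbation NO; sorting good yes; clast-supported yes
(D) evaporite basin — rounding high yes; graded bedding NO; bioturbation NO; sorting good yes; clast-supported yes
Only (A) is consistent with every observation.

A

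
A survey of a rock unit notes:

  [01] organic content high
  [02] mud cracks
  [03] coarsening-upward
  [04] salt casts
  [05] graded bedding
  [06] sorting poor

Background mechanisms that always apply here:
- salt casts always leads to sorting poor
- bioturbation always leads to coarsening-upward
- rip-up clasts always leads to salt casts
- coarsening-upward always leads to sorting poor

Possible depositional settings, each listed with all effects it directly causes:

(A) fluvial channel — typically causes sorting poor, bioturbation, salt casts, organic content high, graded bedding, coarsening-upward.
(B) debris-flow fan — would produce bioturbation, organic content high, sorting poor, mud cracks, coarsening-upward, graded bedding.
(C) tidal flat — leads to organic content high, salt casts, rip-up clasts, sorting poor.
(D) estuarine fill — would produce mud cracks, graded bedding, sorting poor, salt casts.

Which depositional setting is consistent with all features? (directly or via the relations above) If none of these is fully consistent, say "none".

none

For each candidate, compare predicted effects to what was observed:
(A) fluvial channel — does not account for mud cracks
(B) debris-flow fan — does not account for salt casts
(C) tidal flat — does not account for mud cracks, coarsening-upward, graded bedding
(D) estuarine fill — organic content high NO; mud cracks yes; coarsening-upward NO; salt casts yes; graded bedding yes; sorting poor yes
Every candidate fails on at least one observation.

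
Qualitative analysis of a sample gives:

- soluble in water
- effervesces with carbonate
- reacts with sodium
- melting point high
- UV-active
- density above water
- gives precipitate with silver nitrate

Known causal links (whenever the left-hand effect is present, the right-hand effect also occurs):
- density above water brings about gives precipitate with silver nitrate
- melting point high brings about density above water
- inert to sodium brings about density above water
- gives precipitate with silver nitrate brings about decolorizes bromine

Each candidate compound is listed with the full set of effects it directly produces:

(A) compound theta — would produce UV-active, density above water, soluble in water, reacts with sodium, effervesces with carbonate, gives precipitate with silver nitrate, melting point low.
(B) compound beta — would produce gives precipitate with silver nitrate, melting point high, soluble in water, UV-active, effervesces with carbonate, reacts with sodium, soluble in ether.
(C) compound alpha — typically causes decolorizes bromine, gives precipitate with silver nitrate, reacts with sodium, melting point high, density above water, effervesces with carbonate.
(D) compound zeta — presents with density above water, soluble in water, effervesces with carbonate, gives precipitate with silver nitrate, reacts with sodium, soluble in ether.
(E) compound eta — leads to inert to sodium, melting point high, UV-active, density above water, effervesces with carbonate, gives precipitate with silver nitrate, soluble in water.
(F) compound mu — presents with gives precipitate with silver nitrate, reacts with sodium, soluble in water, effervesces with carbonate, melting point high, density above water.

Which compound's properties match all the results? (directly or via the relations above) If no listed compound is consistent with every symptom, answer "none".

B

Testing each hypothesis:
(A) compound theta — soluble in water yes; effervesces with carbonate yes; reacts with sodium yes; melting point high NO; UV-active yes; density above water yes; gives precipitate with silver nitrate yes
(B) compound beta — soluble in water yes; effervesces with carbonate yes; reacts with sodium yes; melting point high yes; UV-active yes; density above water yes (via melting point high → density above water); gives precipitate with silver nitrate yes
(C) compound alpha — does not account for soluble in water, UV-active
(D) compound zeta — soluble in water yes; effervesces with carbonate yes; reacts with sodium yes; melting point high NO; UV-active NO; density above water yes; gives precipitate with silver nitrate yes
(E) compound eta — soluble in water yes; effervesces with carbonate yes; reacts with sodium NO; melting point high yes; UV-active yes; density above water yes; gives precipitate with silver nitrate yes
(F) compound mu — soluble in water yes; effervesces with carbonate yes; reacts with sodium yes; melting point high yes; UV-active NO; density above water yes; gives precipitate with silver nitrate yes
(B) alone accounts for all the evidence.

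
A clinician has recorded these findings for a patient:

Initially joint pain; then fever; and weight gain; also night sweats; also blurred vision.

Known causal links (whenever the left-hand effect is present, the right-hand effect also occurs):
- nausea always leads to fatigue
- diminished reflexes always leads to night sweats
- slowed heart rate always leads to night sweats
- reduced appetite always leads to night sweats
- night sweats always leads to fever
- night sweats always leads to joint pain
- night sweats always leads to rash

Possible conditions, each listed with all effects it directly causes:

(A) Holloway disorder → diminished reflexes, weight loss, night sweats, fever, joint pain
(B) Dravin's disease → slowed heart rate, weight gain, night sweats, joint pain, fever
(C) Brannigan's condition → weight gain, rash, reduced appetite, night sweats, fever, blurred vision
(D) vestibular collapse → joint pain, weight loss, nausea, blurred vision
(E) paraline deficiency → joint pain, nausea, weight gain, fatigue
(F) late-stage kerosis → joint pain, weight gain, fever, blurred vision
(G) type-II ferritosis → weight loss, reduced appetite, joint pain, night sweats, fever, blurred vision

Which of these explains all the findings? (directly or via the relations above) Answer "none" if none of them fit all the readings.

Per-candidate check:
(A) Holloway disorder — joint pain yes; fever yes; weight gain NO; night sweats yes; blurred vision NO
(B) Dravin's disease — does not account for blurred vision
(C) Brannigan's condition — joint pain yes (through night sweats → joint pain); fever yes; weight gain yes; night sweats yes; blurred vision yes
(D) vestibular collapse — fails on fever, weight gain, night sweats (predicts weight loss, not weight gain)
(E) paraline deficiency — joint pain yes; fever NO; weight gain yes; night sweats NO; blurred vision NO
(F) late-stage kerosis — joint pain yes; fever yes; weight gain yes; night sweats NO; blurred vision yes
(G) type-II ferritosis — fails on weight gain (predicts weight loss, not weight gain)
(C) is the only candidate with no mismatches.

C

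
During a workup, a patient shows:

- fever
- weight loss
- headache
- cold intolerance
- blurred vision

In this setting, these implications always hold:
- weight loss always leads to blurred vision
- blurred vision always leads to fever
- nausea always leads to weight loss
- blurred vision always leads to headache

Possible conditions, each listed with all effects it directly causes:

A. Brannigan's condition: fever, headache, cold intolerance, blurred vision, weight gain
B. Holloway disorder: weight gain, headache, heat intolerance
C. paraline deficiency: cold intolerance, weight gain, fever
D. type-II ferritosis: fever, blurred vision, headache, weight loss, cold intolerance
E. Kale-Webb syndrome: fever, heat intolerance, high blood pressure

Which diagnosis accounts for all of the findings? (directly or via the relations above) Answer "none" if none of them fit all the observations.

D

Checking each candidate against the observations:
(A) Brannigan's condition — fever ✓; weight loss ✗; headache ✓; cold intolerance ✓; blurred vision ✓
(B) Holloway disorder — fails on fever, weight loss, cold intolerance, blurred vision (predicts weight gain, not weight loss; predicts heat intolerance, not cold intolerance)
(C) paraline deficiency — fails on weight loss, headache, blurred vision (predicts weight gain, not weight loss)
(D) type-II ferritosis — accounts for every observation
(E) Kale-Webb syndrome — fails on weight loss, headache, cold intolerance, blurred vision (predicts heat intolerance, not cold intolerance)
(D) is the only candidate with no mismatches.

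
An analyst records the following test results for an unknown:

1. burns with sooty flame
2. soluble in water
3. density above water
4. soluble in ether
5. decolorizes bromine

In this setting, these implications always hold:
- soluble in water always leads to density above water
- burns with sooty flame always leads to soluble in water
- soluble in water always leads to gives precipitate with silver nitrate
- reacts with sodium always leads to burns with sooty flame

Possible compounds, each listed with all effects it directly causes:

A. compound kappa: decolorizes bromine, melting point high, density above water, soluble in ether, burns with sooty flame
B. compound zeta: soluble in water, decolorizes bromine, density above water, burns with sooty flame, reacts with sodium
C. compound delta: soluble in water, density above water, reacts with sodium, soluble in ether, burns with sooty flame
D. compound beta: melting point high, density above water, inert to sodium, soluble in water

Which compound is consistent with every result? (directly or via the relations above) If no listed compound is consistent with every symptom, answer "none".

Per-candidate check:
(A) compound kappa — accounts for every observation (soluble in water through burns with sooty flame → soluble in water)
(B) compound zeta — burns with sooty flame yes; soluble in water yes; density above water yes; soluble in ether NO; decolorizes bromine yes
(C) compound delta — does not account for decolorizes bromine
(D) compound beta — burns with sooty flame NO; soluble in water yes; density above water yes; soluble in ether NO; decolorizes bromine NO
(A) is the only candidate with no mismatches.

A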